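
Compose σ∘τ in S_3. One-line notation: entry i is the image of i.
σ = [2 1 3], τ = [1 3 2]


σ∘τ: apply τ first, then σ
1 →τ 1 →σ 2
2 →τ 3 →σ 3
3 →τ 2 →σ 1

σ∘τ = [2 3 1]


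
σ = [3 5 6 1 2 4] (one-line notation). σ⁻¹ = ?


To find σ⁻¹, swap domain and range:
σ(1) = 3 → σ⁻¹(3) = 1
σ(2) = 5 → σ⁻¹(5) = 2
σ(3) = 6 → σ⁻¹(6) = 3
σ(4) = 1 → σ⁻¹(1) = 4
σ(5) = 2 → σ⁻¹(2) = 5
σ(6) = 4 → σ⁻¹(4) = 6

σ⁻¹ = [4 5 1 6 2 3]


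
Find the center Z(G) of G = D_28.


Z(G) = {g ∈ G | gx = xg for all x ∈ G}
For even n, Z(D_n) = {e, r^(n/2)}: the 180° rotation r^14 commutes with every reflection and rotation

Z(D_28) = {e, r^14}


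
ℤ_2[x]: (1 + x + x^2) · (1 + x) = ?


Expand and collect like terms; reduce coefficients mod 2:
x^0: 1·1 = 1 ≡ 1 (mod 2)
x^1: 1·1 + 1·1 = 2 ≡ 0 (mod 2)
x^2: 1·1 + 1·1 = 2 ≡ 0 (mod 2)
x^3: 1·1 = 1 ≡ 1 (mod 2)
Result: 1 + x^3

f · g = 1 + x^3


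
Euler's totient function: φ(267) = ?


Factor n: 267 = 3 × 89
φ(n) = n · ∏(1 - 1/p) over distinct primes p | n
φ(267) = 267 · (1 - 1/3) · (1 - 1/89) = 176

φ(267) = 176


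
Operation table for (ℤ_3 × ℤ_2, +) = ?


Elements: {(0,0), (0,1), (1,0), (1,1), (2,0), (2,1)}
Operation: componentwise addition mod (3, 2)
Entry (a, b) = ((a₁+b₁) mod 3, (a₂+b₂) mod 2)

Cayley table:
      | (0,0) | (0,1) | (1,0) | (1,1) | (2,0) | (2,1)
(0,0) | (0,0) | (0,1) | (1,0) | (1,1) | (2,0) | (2,1)
(0,1) | (0,1) | (0,0) | (1,1) | (1,0) | (2,1) | (2,0)
(1,0) | (1,0) | (1,1) | (2,0) | (2,1) | (0,0) | (0,1)
(1,1) | (1,1) | (1,0) | (2,1) | (2,0) | (0,1) | (0,0)
(2,0) | (2,0) | (2,1) | (0,0) | (0,1) | (1,0) | (1,1)
(2,1) | (2,1) | (2,0) | (0,1) | (0,0) | (1,1) | (1,0)


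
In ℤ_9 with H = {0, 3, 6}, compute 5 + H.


5 + H = {5 + h (mod 9) : h ∈ H}
5+0=5, 5+3=8, 5+6=2
5 + H = {2, 5, 8} = 2 + H

5 + H = {2, 5, 8}


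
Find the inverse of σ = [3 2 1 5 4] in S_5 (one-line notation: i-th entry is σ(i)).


To find σ⁻¹, swap domain and range:
σ(1) = 3 → σ⁻¹(3) = 1
σ(2) = 2 → σ⁻¹(2) = 2
σ(3) = 1 → σ⁻¹(1) = 3
σ(4) = 5 → σ⁻¹(5) = 4
σ(5) = 4 → σ⁻¹(4) = 5

σ⁻¹ = [3 2 1 5 4]


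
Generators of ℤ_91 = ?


g generates ℤ_n iff gcd(g,n) = 1
Prime factors of 91: 7, 13
Generators are g ∈ {1,...,90} not divisible by any of these primes.
Generators: {1, 2, 3, 4, 5, 6, 8, 9, 10, 11, 12, 15, 16, 17, 18, 19, 20, 22, 23, 24, 25, 27, 29, 30, 31, 32, 33, 34, 36, 37, 38, 40, 41, 43, 44, 45, 46, 47, 48, 50, 51, 53, 54, 55, 57, 58, 59, 60, 61, 62, 64, 66, 67, 68, 69, 71, 72, 73, 74, 75, 76, 79, 80, 81, 82, 83, 85, 86, 87, 88, 89, 90}
Number of generators = φ(91) = 72

Generators of ℤ_91 = {1, 2, 3, 4, 5, 6, 8, 9, 10, 11, 12, 15, 16, 17, 18, 19, 20, 22, 23, 24, 25, 27, 29, 30, 31, 32, 33, 34, 36, 37, 38, 40, 41, 43, 44, 45, 46, 47, 48, 50, 51, 53, 54, 55, 57, 58, 59, 60, 61, 62, 64, 66, 67, 68, 69, 71, 72, 73, 74, 75, 76, 79, 80, 81, 82, 83, 85, 86, 87, 88, 89, 90}


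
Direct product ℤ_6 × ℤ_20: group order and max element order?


|ℤ_6 × ℤ_20| = 6 × 20 = 120
Max element order = lcm(6,20) = 60
Cyclic? No (gcd=2)

|ℤ_6×ℤ_20| = 120, max element order = 60


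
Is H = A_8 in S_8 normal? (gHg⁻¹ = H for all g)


H = A_8 in S_8
A_8 has index 2 in S_8, and every subgroup of index 2 is normal

Yes, normal subgroup


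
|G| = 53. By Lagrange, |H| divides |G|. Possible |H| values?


Lagrange's theorem: |H| divides |G|
|G| = 53
Divisors of 53: 1, 53

Possible subgroup orders: {1, 53}


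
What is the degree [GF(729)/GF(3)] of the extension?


GF(729) = GF(3^6), so the extension degree is 6

[GF(729)/GF(3)] = 6


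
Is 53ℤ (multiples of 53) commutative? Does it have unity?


53ℤ is a commutative ring under +,× but has no multiplicative identity (1 ∉ 53ℤ); it has no zero divisors, but without unity it is not an integral domain
Commutative: Yes
Integral domain: No
Has unity: No

53ℤ (multiples of 53): Commutative=Yes, Unity=No


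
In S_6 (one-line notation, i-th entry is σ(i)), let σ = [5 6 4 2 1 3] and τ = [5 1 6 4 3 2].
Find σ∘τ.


σ∘τ: apply τ first, then σ
1 →τ 5 →σ 1
2 →τ 1 →σ 5
3 →τ 6 →σ 3
4 →τ 4 →σ 2
5 →τ 3 →σ 4
6 →τ 2 →σ 6

σ∘τ = [1 5 3 2 4 6]


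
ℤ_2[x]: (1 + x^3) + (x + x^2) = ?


Add coefficients mod 2:
x^0: 1 + 0 = 1 (mod 2)
x^1: 0 + 1 = 1 (mod 2)
x^2: 0 + 1 = 1 (mod 2)
x^3: 1 + 0 = 1 (mod 2)
Result: 1 + x + x^2 + x^3

f + g = 1 + x + x^2 + x^3


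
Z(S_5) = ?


Z(G) = {g ∈ G | gx = xg for all x ∈ G}
S_n is non-abelian for n ≥ 3; Z(S_5) is trivial

Z(S_5) = {e}


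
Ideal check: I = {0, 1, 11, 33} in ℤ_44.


Check ideal conditions for I = {0, 1, 11, 33} in ℤ_44:
(1) I is an additive subgroup? No
(2) For r ∈ ℤ_44 and a ∈ I: r·a ∈ I? No  [counterexample: r=2, a=1, r·a mod 44 = 2 ∉ I]

No, I is not an ideal of ℤ_44


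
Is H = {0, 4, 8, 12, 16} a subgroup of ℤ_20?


Subgroup test for H = {0, 4, 8, 12, 16} in (ℤ_20, +):
(1) 0 ∈ H? Yes
(2) Closure: for all a,b ∈ H, (a+b) mod 20 ∈ H? Yes
(3) Inverses: for all a ∈ H, -a mod 20 ∈ H? Yes

Yes, H is a subgroup of ℤ_20


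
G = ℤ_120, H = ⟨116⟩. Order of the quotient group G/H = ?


|⟨116⟩| = n / gcd(116, 120) = 120 / 4 = 30
H is normal (ℤ_120 is abelian).
|G/H| = |G| / |H| = 120 / 30 = 4

|G/H| = 4


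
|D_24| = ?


|D_n| = 2n (n rotations and n reflections)
|D_24| = 2×24 = 48

|D_24| = 48


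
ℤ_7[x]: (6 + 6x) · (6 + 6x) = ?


Expand and collect like terms; reduce coefficients mod 7:
x^0: 6·6 = 36 ≡ 1 (mod 7)
x^1: 6·6 + 6·6 = 72 ≡ 2 (mod 7)
x^2: 6·6 = 36 ≡ 1 (mod 7)
Result: 1 + 2x + x^2

f · g = 1 + 2x + x^2


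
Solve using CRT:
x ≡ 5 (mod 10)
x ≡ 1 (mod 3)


m₁ = 10, m₂ = 3, gcd = 1, so CRT applies. M = m₁·m₂ = 30
Let M₁ = M/m₁ = 3, M₂ = M/m₂ = 10
Find y₁ ≡ M₁⁻¹ (mod m₁): 3⁻¹ ≡ 7 (mod 10)
Find y₂ ≡ M₂⁻¹ (mod m₂): 10⁻¹ ≡ 1 (mod 3)
x = a₁·M₁·y₁ + a₂·M₂·y₂ = 5·3·7 + 1·10·1 = 115
Reduce mod 30: x ≡ 25
Check: 25 mod 10 = 5 ✓, 25 mod 3 = 1 ✓

x ≡ 25 (mod 30)


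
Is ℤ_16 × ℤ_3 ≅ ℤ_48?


Comparing ℤ_16 × ℤ_3 and ℤ_48:
gcd(16,3) = 1, so ℤ_16 × ℤ_3 ≅ ℤ_48 (CRT)

Yes, ℤ_16 × ℤ_3 ≅ ℤ_48


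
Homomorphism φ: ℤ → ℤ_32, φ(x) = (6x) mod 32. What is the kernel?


Kernel = preimage of identity
ker(φ) = {x ∈ ℤ : 6x ≡ 0 (mod 32)}. gcd(6,32) = 2, so 6x ≡ 0 (mod 32) ⟺ x ≡ 0 (mod 32/2 = 16). Hence ker(φ) = 16ℤ

ker(φ) = 16ℤ


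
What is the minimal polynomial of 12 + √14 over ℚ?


Let α = 12 + √14. Then α - 12 = √14, so (α - 12)² = 14, giving α² - 24α + 130 = 0. Degree 2 and α ∉ ℚ, so this is the minimal polynomial.

Minimal polynomial: x² - 24x + 130


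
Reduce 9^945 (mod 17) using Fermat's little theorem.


Fermat's little theorem: if p is prime and gcd(a,p)=1, then a^(p-1) ≡ 1 (mod p)
p = 17 is prime, gcd(9,17) = 1
Reduce exponent: 945 mod 16 = 1
So 9^945 ≡ 9^1 (mod 17)
9^1 mod 17 = 9

9^945 ≡ 9 (mod 17)


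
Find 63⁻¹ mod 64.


Use the extended Euclidean algorithm to write 1 = 63·s + 64·t; then s mod 64 is the inverse.
Euclidean algorithm:
  63 = 0·64 + 63
  64 = 1·63 + 1
  63 = 63·1 + 0
gcd(63,64) = 1
Back-substitution gives: 63·(-1) + 64·(1) = 1
So 63⁻¹ ≡ -1 ≡ 63 (mod 64)
Check: 63 × 63 = 3969 ≡ 1 (mod 64) ✓

63⁻¹ ≡ 63 (mod 64)


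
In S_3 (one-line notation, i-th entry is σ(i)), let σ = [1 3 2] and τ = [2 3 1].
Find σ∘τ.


σ∘τ: apply τ first, then σ
1 →τ 2 →σ 3
2 →τ 3 →σ 2
3 →τ 1 →σ 1

σ∘τ = [3 2 1]


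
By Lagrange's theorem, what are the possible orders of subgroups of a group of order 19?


Lagrange's theorem: |H| divides |G|
|G| = 19
Divisors of 19: 1, 19

Possible subgroup orders: {1, 19}


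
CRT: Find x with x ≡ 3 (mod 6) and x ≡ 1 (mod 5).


m₁ = 6, m₂ = 5, gcd = 1, so CRT applies. M = m₁·m₂ = 30
Let M₁ = M/m₁ = 5, M₂ = M/m₂ = 6
Find y₁ ≡ M₁⁻¹ (mod m₁): 5⁻¹ ≡ 5 (mod 6)
Find y₂ ≡ M₂⁻¹ (mod m₂): 6⁻¹ ≡ 1 (mod 5)
x = a₁·M₁·y₁ + a₂·M₂·y₂ = 3·5·5 + 1·6·1 = 81
Reduce mod 30: x ≡ 21
Check: 21 mod 6 = 3 ✓, 21 mod 5 = 1 ✓

x ≡ 21 (mod 30)


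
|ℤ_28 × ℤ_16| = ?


|A × B| = |A| · |B|
|ℤ_28 × ℤ_16| = 28 × 16 = 448

|ℤ_28 × ℤ_16| = 448


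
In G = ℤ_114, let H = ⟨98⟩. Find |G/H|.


|⟨98⟩| = n / gcd(98, 114) = 114 / 2 = 57
H is normal (ℤ_114 is abelian).
|G/H| = |G| / |H| = 114 / 57 = 2

|G/H| = 2


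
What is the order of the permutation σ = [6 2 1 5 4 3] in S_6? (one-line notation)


Cycle decomposition: (1 6 3) (4 5)
Cycle lengths: 3, 2
Order = lcm(3, 2) = 6

ord(σ) = 6


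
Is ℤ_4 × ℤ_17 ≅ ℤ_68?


Comparing ℤ_4 × ℤ_17 and ℤ_68:
gcd(4,17) = 1, so ℤ_4 × ℤ_17 ≅ ℤ_68 (CRT)

Yes, ℤ_4 × ℤ_17 ≅ ℤ_68


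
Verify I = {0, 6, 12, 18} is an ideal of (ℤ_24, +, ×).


Check ideal conditions for I = {0, 6, 12, 18} in ℤ_24:
(1) I is an additive subgroup? Yes
(2) For r ∈ ℤ_24 and a ∈ I: r·a ∈ I? Yes

Yes, I is an ideal of ℤ_24


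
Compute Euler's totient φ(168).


Factor n: 168 = 2^3 × 3 × 7
φ(n) = n · ∏(1 - 1/p) over distinct primes p | n
φ(168) = 168 · (1 - 1/2) · (1 - 1/3) · (1 - 1/7) = 48

φ(168) = 48


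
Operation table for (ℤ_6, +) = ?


Elements: {0, 1, 2, 3, 4, 5}
Operation: addition mod 6
Entry (a, b) = (a + b) mod 6

Cayley table:
  | 0 | 1 | 2 | 3 | 4 | 5
0 | 0 | 1 | 2 | 3 | 4 | 5
1 | 1 | 2 | 3 | 4 | 5 | 0
2 | 2 | 3 | 4 | 5 | 0 | 1
3 | 3 | 4 | 5 | 0 | 1 | 2
4 | 4 | 5 | 0 | 1 | 2 | 3
5 | 5 | 0 | 1 | 2 | 3 | 4


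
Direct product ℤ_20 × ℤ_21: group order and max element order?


|ℤ_20 × ℤ_21| = 20 × 21 = 420
Max element order = lcm(20,21) = 420
Cyclic? Yes (gcd=1)

|ℤ_20×ℤ_21| = 420, max element order = 420


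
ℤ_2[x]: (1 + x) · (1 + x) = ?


Expand and collect like terms; reduce coefficients mod 2:
x^0: 1·1 = 1 ≡ 1 (mod 2)
x^1: 1·1 + 1·1 = 2 ≡ 0 (mod 2)
x^2: 1·1 = 1 ≡ 1 (mod 2)
Result: 1 + x^2

f · g = 1 + x^2


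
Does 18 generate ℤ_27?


g generates ℤ_n iff gcd(g, n) = 1
gcd(18, 27) = 9
Since gcd = 9 ≠ 1, ⟨18⟩ has order 3 < 27, so 18 is not a generator.

No, 18 does not generate ℤ_27


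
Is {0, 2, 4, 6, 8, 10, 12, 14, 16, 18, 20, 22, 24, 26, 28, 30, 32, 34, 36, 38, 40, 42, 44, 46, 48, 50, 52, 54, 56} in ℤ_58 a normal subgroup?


H = {0, 2, 4, 6, 8, 10, 12, 14, 16, 18, 20, 22, 24, 26, 28, 30, 32, 34, 36, 38, 40, 42, 44, 46, 48, 50, 52, 54, 56} in ℤ_58
ℤ_58 is abelian; every subgroup of an abelian group is normal

Yes, normal subgroup


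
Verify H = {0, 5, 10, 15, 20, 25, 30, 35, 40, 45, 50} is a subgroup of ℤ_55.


Subgroup test for H = {0, 5, 10, 15, 20, 25, 30, 35, 40, 45, 50} in (ℤ_55, +):
(1) 0 ∈ H? Yes
(2) Closure: for all a,b ∈ H, (a+b) mod 55 ∈ H? Yes
(3) Inverses: for all a ∈ H, -a mod 55 ∈ H? Yes

Yes, H is a subgroup of ℤ_55


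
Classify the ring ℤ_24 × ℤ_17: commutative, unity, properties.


Direct product ring; commutative with unity (1,1); but (1,0)·(0,1) = (0,0) gives zero divisors, so not an integral domain
Commutative: Yes
Integral domain: No
Has unity: Yes

ℤ_24 × ℤ_17: Commutative=Yes, Unity=Yes


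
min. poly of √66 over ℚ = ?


√66 satisfies x² - 66 = 0, irreducible over ℚ since 66 is squarefree

Minimal polynomial: x² - 66


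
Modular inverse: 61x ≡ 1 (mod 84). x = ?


Use the extended Euclidean algorithm to write 1 = 61·s + 84·t; then s mod 84 is the inverse.
Euclidean algorithm:
  61 = 0·84 + 61
  84 = 1·61 + 23
  61 = 2·23 + 15
  23 = 1·15 + 8
  15 = 1·8 + 7
  8 = 1·7 + 1
  7 = 7·1 + 0
gcd(61,84) = 1
Back-substitution gives: 61·(-11) + 84·(8) = 1
So 61⁻¹ ≡ -11 ≡ 73 (mod 84)
Check: 61 × 73 = 4453 ≡ 1 (mod 84) ✓

61⁻¹ ≡ 73 (mod 84)


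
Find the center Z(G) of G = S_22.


Z(G) = {g ∈ G | gx = xg for all x ∈ G}
S_n is non-abelian for n ≥ 3; Z(S_22) is trivial

Z(S_22) = {e}


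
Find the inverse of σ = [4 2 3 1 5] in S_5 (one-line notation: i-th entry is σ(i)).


To find σ⁻¹, swap domain and range:
σ(1) = 4 → σ⁻¹(4) = 1
σ(2) = 2 → σ⁻¹(2) = 2
σ(3) = 3 → σ⁻¹(3) = 3
σ(4) = 1 → σ⁻¹(1) = 4
σ(5) = 5 → σ⁻¹(5) = 5

σ⁻¹ = [4 2 3 1 5]


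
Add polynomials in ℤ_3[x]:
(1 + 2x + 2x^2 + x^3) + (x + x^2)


Add coefficients mod 3:
x^0: 1 + 0 = 1 (mod 3)
x^1: 2 + 1 = 0 (mod 3)
x^2: 2 + 1 = 0 (mod 3)
x^3: 1 + 0 = 1 (mod 3)
Result: 1 + x^3

f + g = 1 + x^3


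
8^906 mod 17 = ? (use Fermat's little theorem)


Fermat's little theorem: if p is prime and gcd(a,p)=1, then a^(p-1) ≡ 1 (mod p)
p = 17 is prime, gcd(8,17) = 1
Reduce exponent: 906 mod 16 = 10
So 8^906 ≡ 8^10 (mod 17)
8^10 mod 17 = 13

8^906 ≡ 13 (mod 17)


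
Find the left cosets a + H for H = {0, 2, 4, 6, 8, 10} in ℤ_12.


H = {0, 2, 4, 6, 8, 10}, |H| = 6
Number of cosets = |G|/|H| = 12/6 = 2
0 + H = {0, 2, 4, 6, 8, 10}
1 + H = {1, 3, 5, 7, 9, 11}

Cosets: 0+H={0,2,4,6,8,10}; 1+H={1,3,5,7,9,11}


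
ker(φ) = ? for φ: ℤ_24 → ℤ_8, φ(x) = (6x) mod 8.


Kernel = preimage of identity
ker(φ) = {x ∈ ℤ_24 : 6x ≡ 0 (mod 8)}. Since 8 | 24, φ is well-defined. The kernel is the cyclic subgroup ⟨4⟩ of ℤ_24 (order 6), i.e. {0, 4, 8, 12, 16, 20}

ker(φ) = {0, 4, 8, 12, 16, 20}


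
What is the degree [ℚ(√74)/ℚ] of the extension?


√74 has minimal polynomial x² - 74 (irreducible over ℚ since 74 is squarefree)

[ℚ(√74)/ℚ] = 2


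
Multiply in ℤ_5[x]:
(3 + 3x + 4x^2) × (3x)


Expand and collect like terms; reduce coefficients mod 5:
x^0: 3·0 = 0 ≡ 0 (mod 5)
x^1: 3·3 + 3·0 = 9 ≡ 4 (mod 5)
x^2: 3·3 + 4·0 = 9 ≡ 4 (mod 5)
x^3: 4·3 = 12 ≡ 2 (mod 5)
Result: 4x + 4x^2 + 2x^3

f · g = 4x + 4x^2 + 2x^3


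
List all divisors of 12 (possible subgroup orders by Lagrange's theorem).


Lagrange's theorem: |H| divides |G|
|G| = 12
Divisors of 12: 1, 2, 3, 4, 6, 12

Possible subgroup orders: {1, 2, 3, 4, 6, 12}


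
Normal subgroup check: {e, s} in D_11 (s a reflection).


H = {e, s} in D_11 (s a reflection)
r·s·r⁻¹ = sr⁻² ≠ s for n ≥ 3, so {e, s} is not closed under conjugation

No, not a normal subgroup


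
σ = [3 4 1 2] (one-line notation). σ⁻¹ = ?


To find σ⁻¹, swap domain and range:
σ(1) = 3 → σ⁻¹(3) = 1
σ(2) = 4 → σ⁻¹(4) = 2
σ(3) = 1 → σ⁻¹(1) = 3
σ(4) = 2 → σ⁻¹(2) = 4

σ⁻¹ = [3 4 1 2]


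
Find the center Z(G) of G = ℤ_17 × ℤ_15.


Z(G) = {g ∈ G | gx = xg for all x ∈ G}
Direct product of abelian groups is abelian, so Z(G) = G

Z(ℤ_17 × ℤ_15) = ℤ_17 × ℤ_15


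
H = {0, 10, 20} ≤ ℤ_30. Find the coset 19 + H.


19 + H = {19 + h (mod 30) : h ∈ H}
19+0=19, 19+10=29, 19+20=9
19 + H = {9, 19, 29} = 9 + H

19 + H = {9, 19, 29}


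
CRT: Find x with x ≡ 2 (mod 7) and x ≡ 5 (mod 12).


m₁ = 7, m₂ = 12, gcd = 1, so CRT applies. M = m₁·m₂ = 84
Let M₁ = M/m₁ = 12, M₂ = M/m₂ = 7
Find y₁ ≡ M₁⁻¹ (mod m₁): 12⁻¹ ≡ 3 (mod 7)
Find y₂ ≡ M₂⁻¹ (mod m₂): 7⁻¹ ≡ 7 (mod 12)
x = a₁·M₁·y₁ + a₂·M₂·y₂ = 2·12·3 + 5·7·7 = 317
Reduce mod 84: x ≡ 65
Check: 65 mod 7 = 2 ✓, 65 mod 12 = 5 ✓

x ≡ 65 (mod 84)


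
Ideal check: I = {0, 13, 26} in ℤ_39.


Check ideal conditions for I = {0, 13, 26} in ℤ_39:
(1) I is an additive subgroup? Yes
(2) For r ∈ ℤ_39 and a ∈ I: r·a ∈ I? Yes

Yes, I is an ideal of ℤ_39


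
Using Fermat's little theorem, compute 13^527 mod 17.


Fermat's little theorem: if p is prime and gcd(a,p)=1, then a^(p-1) ≡ 1 (mod p)
p = 17 is prime, gcd(13,17) = 1
Reduce exponent: 527 mod 16 = 15
So 13^527 ≡ 13^15 (mod 17)
13^15 mod 17 = 4

13^527 ≡ 4 (mod 17)


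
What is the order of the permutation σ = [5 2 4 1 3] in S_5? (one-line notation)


Cycle decomposition: (1 5 3 4)
Cycle lengths: 4
Order = lcm(4) = 4

ord(σ) = 4


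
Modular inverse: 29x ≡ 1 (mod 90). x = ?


Use the extended Euclidean algorithm to write 1 = 29·s + 90·t; then s mod 90 is the inverse.
Euclidean algorithm:
  29 = 0·90 + 29
  90 = 3·29 + 3
  29 = 9·3 + 2
  3 = 1·2 + 1
  2 = 2·1 + 0
gcd(29,90) = 1
Back-substitution gives: 29·(-31) + 90·(10) = 1
So 29⁻¹ ≡ -31 ≡ 59 (mod 90)
Check: 29 × 59 = 1711 ≡ 1 (mod 90) ✓

29⁻¹ ≡ 59 (mod 90)


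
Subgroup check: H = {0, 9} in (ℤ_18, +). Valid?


Subgroup test for H = {0, 9} in (ℤ_18, +):
(1) 0 ∈ H? Yes
(2) Closure: for all a,b ∈ H, (a+b) mod 18 ∈ H? Yes
(3) Inverses: for all a ∈ H, -a mod 18 ∈ H? Yes

Yes, H is a subgroup of ℤ_18


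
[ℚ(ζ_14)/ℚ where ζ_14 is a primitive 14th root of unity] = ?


[ℚ(ζ_n):ℚ] = deg Φ_n(x) = φ(n). Here φ(14) = 6

[ℚ(ζ_14)/ℚ where ζ_14 is a primitive 14th root of unity] = 6


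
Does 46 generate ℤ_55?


g generates ℤ_n iff gcd(g, n) = 1
gcd(46, 55) = 1
Since gcd = 1, 46 is a generator.

Yes, 46 generates ℤ_55


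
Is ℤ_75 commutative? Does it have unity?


ℤ_75 is a commutative ring with unity 1; 75 = 3×25 is composite, so 3·25 ≡ 0 gives zero divisors (not an integral domain)
Commutative: Yes
Integral domain: No
Has unity: Yes

ℤ_75: Commutative=Yes, Unity=Yes


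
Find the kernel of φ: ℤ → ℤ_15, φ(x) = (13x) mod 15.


Kernel = preimage of identity
ker(φ) = {x ∈ ℤ : 13x ≡ 0 (mod 15)}. gcd(13,15) = 1, so 13x ≡ 0 (mod 15) ⟺ x ≡ 0 (mod 15/1 = 15). Hence ker(φ) = 15ℤ

ker(φ) = 15ℤ


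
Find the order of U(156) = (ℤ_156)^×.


U(n) is the group of units mod n; |U(n)| = φ(n)
|U(156)| = φ(156) = 48

|U(156) = (ℤ_156)^×| = 48


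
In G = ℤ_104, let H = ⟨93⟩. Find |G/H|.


|⟨93⟩| = n / gcd(93, 104) = 104 / 1 = 104
H is normal (ℤ_104 is abelian).
|G/H| = |G| / |H| = 104 / 104 = 1

|G/H| = 1


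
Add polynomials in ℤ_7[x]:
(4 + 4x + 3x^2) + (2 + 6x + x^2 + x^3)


Add coefficients mod 7:
x^0: 4 + 2 = 6 (mod 7)
x^1: 4 + 6 = 3 (mod 7)
x^2: 3 + 1 = 4 (mod 7)
x^3: 0 + 1 = 1 (mod 7)
Result: 6 + 3x + 4x^2 + x^3

f + g = 6 + 3x + 4x^2 + x^3


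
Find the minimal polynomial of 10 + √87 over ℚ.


Let α = 10 + √87. Then α - 10 = √87, so (α - 10)² = 87, giving α² - 20α + 13 = 0. Degree 2 and α ∉ ℚ, so this is the minimal polynomial.

Minimal polynomial: x² - 20x + 13


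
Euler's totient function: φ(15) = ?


φ(n) = count of k ∈ {1,...,n} with gcd(k,n)=1
Coprimes to 15: {1, 2, 4, 7, 8, 11, 13, 14}
Count: 8

φ(15) = 8


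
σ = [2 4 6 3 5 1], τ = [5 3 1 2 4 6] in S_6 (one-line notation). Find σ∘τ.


σ∘τ: apply τ first, then σ
1 →τ 5 →σ 5
2 →τ 3 →σ 6
3 →τ 1 →σ 2
4 →τ 2 →σ 4
5 →τ 4 →σ 3
6 →τ 6 →σ 1

σ∘τ = [5 6 2 4 3 1]


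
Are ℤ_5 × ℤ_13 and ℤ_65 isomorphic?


Comparing ℤ_5 × ℤ_13 and ℤ_65:
gcd(5,13) = 1, so ℤ_5 × ℤ_13 ≅ ℤ_65 (CRT)

Yes, ℤ_5 × ℤ_13 ≅ ℤ_65


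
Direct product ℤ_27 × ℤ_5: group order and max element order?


|ℤ_27 × ℤ_5| = 27 × 5 = 135
Max element order = lcm(27,5) = 135
Cyclic? Yes (gcd=1)

|ℤ_27×ℤ_5| = 135, max element order = 135


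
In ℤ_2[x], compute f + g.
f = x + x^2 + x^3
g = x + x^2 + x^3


Add coefficients mod 2:
x^0: 0 + 0 = 0 (mod 2)
x^1: 1 + 1 = 0 (mod 2)
x^2: 1 + 1 = 0 (mod 2)
x^3: 1 + 1 = 0 (mod 2)
Result: 0

f + g = 0


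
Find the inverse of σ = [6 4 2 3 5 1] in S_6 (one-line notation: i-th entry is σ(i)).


To find σ⁻¹, swap domain and range:
σ(1) = 6 → σ⁻¹(6) = 1
σ(2) = 4 → σ⁻¹(4) = 2
σ(3) = 2 → σ⁻¹(2) = 3
σ(4) = 3 → σ⁻¹(3) = 4
σ(5) = 5 → σ⁻¹(5) = 5
σ(6) = 1 → σ⁻¹(1) = 6

σ⁻¹ = [6 3 4 2 5 1]


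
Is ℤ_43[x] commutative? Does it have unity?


ℤ_43 is a field (n prime), so ℤ_43[x] is a commutative integral domain with unity
Commutative: Yes
Integral domain: Yes
Has unity: Yes

ℤ_43[x]: Commutative=Yes, Unity=Yes


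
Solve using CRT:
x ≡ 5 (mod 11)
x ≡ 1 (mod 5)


m₁ = 11, m₂ = 5, gcd = 1, so CRT applies. M = m₁·m₂ = 55
Let M₁ = M/m₁ = 5, M₂ = M/m₂ = 11
Find y₁ ≡ M₁⁻¹ (mod m₁): 5⁻¹ ≡ 9 (mod 11)
Find y₂ ≡ M₂⁻¹ (mod m₂): 11⁻¹ ≡ 1 (mod 5)
x = a₁·M₁·y₁ + a₂·M₂·y₂ = 5·5·9 + 1·11·1 = 236
Reduce mod 55: x ≡ 16
Check: 16 mod 11 = 5 ✓, 16 mod 5 = 1 ✓

x ≡ 16 (mod 55)


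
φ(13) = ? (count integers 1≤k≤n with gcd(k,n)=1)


φ(n) = count of k ∈ {1,...,n} with gcd(k,n)=1
Coprimes to 13: {1, 2, 3, 4, 5, 6, 7, 8, 9, 10, 11, 12}
Count: 12

φ(13) = 12


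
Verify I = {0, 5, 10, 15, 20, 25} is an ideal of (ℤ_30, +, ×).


Check ideal conditions for I = {0, 5, 10, 15, 20, 25} in ℤ_30:
(1) I is an additive subgroup? Yes
(2) For r ∈ ℤ_30 and a ∈ I: r·a ∈ I? Yes

Yes, I is an ideal of ℤ_30


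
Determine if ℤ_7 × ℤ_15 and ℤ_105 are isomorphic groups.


Comparing ℤ_7 × ℤ_15 and ℤ_105:
gcd(7,15) = 1, so ℤ_7 × ℤ_15 ≅ ℤ_105 (CRT)

Yes, ℤ_7 × ℤ_15 ≅ ℤ_105


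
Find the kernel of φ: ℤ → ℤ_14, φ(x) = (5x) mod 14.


Kernel = preimage of identity
ker(φ) = {x ∈ ℤ : 5x ≡ 0 (mod 14)}. gcd(5,14) = 1, so 5x ≡ 0 (mod 14) ⟺ x ≡ 0 (mod 14/1 = 14). Hence ker(φ) = 14ℤ

ker(φ) = 14ℤ


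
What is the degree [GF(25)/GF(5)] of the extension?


GF(25) = GF(5^2), so the extension degree is 2

[GF(25)/GF(5)] = 2


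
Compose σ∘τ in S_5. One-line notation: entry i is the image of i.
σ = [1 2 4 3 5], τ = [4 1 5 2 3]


σ∘τ: apply τ first, then σ
1 →τ 4 →σ 3
2 →τ 1 →σ 1
3 →τ 5 →σ 5
4 →τ 2 →σ 2
5 →τ 3 →σ 4

σ∘τ = [3 1 5 2 4]


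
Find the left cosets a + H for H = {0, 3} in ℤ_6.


H = {0, 3}, |H| = 2
Number of cosets = |G|/|H| = 6/2 = 3
0 + H = {0, 3}
1 + H = {1, 4}
2 + H = {2, 5}

Cosets: 0+H={0,3}; 1+H={1,4}; 2+H={2,5}


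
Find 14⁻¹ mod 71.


Use the extended Euclidean algorithm to write 1 = 14·s + 71·t; then s mod 71 is the inverse.
Euclidean algorithm:
  14 = 0·71 + 14
  71 = 5·14 + 1
  14 = 14·1 + 0
gcd(14,71) = 1
Back-substitution gives: 14·(-5) + 71·(1) = 1
So 14⁻¹ ≡ -5 ≡ 66 (mod 71)
Check: 14 × 66 = 924 ≡ 1 (mod 71) ✓

14⁻¹ ≡ 66 (mod 71)


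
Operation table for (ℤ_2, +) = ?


Elements: {0, 1}
Operation: addition mod 2
Entry (a, b) = (a + b) mod 2

Cayley table:
  | 0 | 1
0 | 0 | 1
1 | 1 | 0


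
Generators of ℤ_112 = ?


g generates ℤ_n iff gcd(g,n) = 1
Prime factors of 112: 2, 7
Generators are g ∈ {1,...,111} not divisible by any of these primes.
Generators: {1, 3, 5, 9, 11, 13, 15, 17, 19, 23, 25, 27, 29, 31, 33, 37, 39, 41, 43, 45, 47, 51, 53, 55, 57, 59, 61, 65, 67, 69, 71, 73, 75, 79, 81, 83, 85, 87, 89, 93, 95, 97, 99, 101, 103, 107, 109, 111}
Number of generators = φ(112) = 48

Generators of ℤ_112 = {1, 3, 5, 9, 11, 13, 15, 17, 19, 23, 25, 27, 29, 31, 33, 37, 39, 41, 43, 45, 47, 51, 53, 55, 57, 59, 61, 65, 67, 69, 71, 73, 75, 79, 81, 83, 85, 87, 89, 93, 95, 97, 99, 101, 103, 107, 109, 111}


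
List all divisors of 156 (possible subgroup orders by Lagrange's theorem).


Lagrange's theorem: |H| divides |G|
|G| = 156
Divisors of 156: 1, 2, 3, 4, 6, 12, 13, 26, 39, 52, 78, 156

Possible subgroup orders: {1, 2, 3, 4, 6, 12, 13, 26, 39, 52, 78, 156}


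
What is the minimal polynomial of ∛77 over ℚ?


∛77 satisfies x³ - 77 = 0, irreducible over ℚ (no rational root; 77 is not a perfect cube)

Minimal polynomial: x³ - 77


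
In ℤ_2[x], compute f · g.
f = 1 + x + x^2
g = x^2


Expand and collect like terms; reduce coefficients mod 2:
x^0: 1·0 = 0 ≡ 0 (mod 2)
x^1: 1·0 + 1·0 = 0 ≡ 0 (mod 2)
x^2: 1·1 + 1·0 + 1·0 = 1 ≡ 1 (mod 2)
x^3: 1·1 + 1·0 = 1 ≡ 1 (mod 2)
x^4: 1·1 = 1 ≡ 1 (mod 2)
Result: x^2 + x^3 + x^4

f · g = x^2 + x^3 + x^4


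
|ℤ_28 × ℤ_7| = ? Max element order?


|ℤ_28 × ℤ_7| = 28 × 7 = 196
Max element order = lcm(28,7) = 28
Cyclic? No (gcd=7)

|ℤ_28×ℤ_7| = 196, max element order = 28


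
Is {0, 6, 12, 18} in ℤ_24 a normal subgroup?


H = {0, 6, 12, 18} in ℤ_24
ℤ_24 is abelian; every subgroup of an abelian group is normal

Yes, normal subgroup


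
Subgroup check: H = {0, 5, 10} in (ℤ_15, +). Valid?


Subgroup test for H = {0, 5, 10} in (ℤ_15, +):
(1) 0 ∈ H? Yes
(2) Closure: for all a,b ∈ H, (a+b) mod 15 ∈ H? Yes
(3) Inverses: for all a ∈ H, -a mod 15 ∈ H? Yes

Yes, H is a subgroup of ℤ_15


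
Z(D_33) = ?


Z(G) = {g ∈ G | gx = xg for all x ∈ G}
For odd n, Z(D_n) = {e}: no nontrivial rotation commutes with all reflections

Z(D_33) = {e}


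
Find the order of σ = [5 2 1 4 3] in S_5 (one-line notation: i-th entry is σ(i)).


Cycle decomposition: (1 5 3)
Cycle lengths: 3
Order = lcm(3) = 3

ord(σ) = 3


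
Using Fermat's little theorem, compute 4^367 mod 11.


Fermat's little theorem: if p is prime and gcd(a,p)=1, then a^(p-1) ≡ 1 (mod p)
p = 11 is prime, gcd(4,11) = 1
Reduce exponent: 367 mod 10 = 7
So 4^367 ≡ 4^7 (mod 11)
4^7 mod 11 = 5

4^367 ≡ 5 (mod 11)


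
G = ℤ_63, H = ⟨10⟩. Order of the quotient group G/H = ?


|⟨10⟩| = n / gcd(10, 63) = 63 / 1 = 63
H is normal (ℤ_63 is abelian).
|G/H| = |G| / |H| = 63 / 63 = 1

|G/H| = 1


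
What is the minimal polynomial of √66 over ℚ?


√66 satisfies x² - 66 = 0, irreducible over ℚ since 66 is squarefree

Minimal polynomial: x² - 66


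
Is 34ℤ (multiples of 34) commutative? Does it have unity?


34ℤ is a commutative ring under +,× but has no multiplicative identity (1 ∉ 34ℤ); it has no zero divisors, but without unity it is not an integral domain
Commutative: Yes
Integral domain: No
Has unity: No

34ℤ (multiples of 34): Commutative=Yes, Unity=No


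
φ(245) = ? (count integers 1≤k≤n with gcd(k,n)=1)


Factor n: 245 = 5 × 7^2
φ(n) = n · ∏(1 - 1/p) over distinct primes p | n
φ(245) = 245 · (1 - 1/5) · (1 - 1/7) = 168

φ(245) = 168


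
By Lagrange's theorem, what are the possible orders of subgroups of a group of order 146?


Lagrange's theorem: |H| divides |G|
|G| = 146
Divisors of 146: 1, 2, 73, 146

Possible subgroup orders: {1, 2, 73, 146}


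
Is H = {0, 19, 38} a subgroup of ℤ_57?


Subgroup test for H = {0, 19, 38} in (ℤ_57, +):
(1) 0 ∈ H? Yes
(2) Closure: for all a,b ∈ H, (a+b) mod 57 ∈ H? Yes
(3) Inverses: for all a ∈ H, -a mod 57 ∈ H? Yes

Yes, H is a subgroup of ℤ_57


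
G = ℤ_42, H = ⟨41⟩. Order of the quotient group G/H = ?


|⟨41⟩| = n / gcd(41, 42) = 42 / 1 = 42
H is normal (ℤ_42 is abelian).
|G/H| = |G| / |H| = 42 / 42 = 1

|G/H| = 1


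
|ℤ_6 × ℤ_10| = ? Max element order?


|ℤ_6 × ℤ_10| = 6 × 10 = 60
Max element order = lcm(6,10) = 30
Cyclic? No (gcd=2)

|ℤ_6×ℤ_10| = 60, max element order = 30


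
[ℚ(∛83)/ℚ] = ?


∛83 has minimal polynomial x³ - 83 (irreducible over ℚ since 83 is not a perfect cube)

[ℚ(∛83)/ℚ] = 3


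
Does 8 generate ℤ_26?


g generates ℤ_n iff gcd(g, n) = 1
gcd(8, 26) = 2
Since gcd = 2 ≠ 1, ⟨8⟩ has order 13 < 26, so 8 is not a generator.

No, 8 does not generate ℤ_26


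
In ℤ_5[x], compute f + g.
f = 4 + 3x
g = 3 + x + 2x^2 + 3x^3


Add coefficients mod 5:
x^0: 4 + 3 = 2 (mod 5)
x^1: 3 + 1 = 4 (mod 5)
x^2: 0 + 2 = 2 (mod 5)
x^3: 0 + 3 = 3 (mod 5)
Result: 2 + 4x + 2x^2 + 3x^3

f + g = 2 + 4x + 2x^2 + 3x^3


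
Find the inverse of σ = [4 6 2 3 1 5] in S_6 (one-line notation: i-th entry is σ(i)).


To find σ⁻¹, swap domain and range:
σ(1) = 4 → σ⁻¹(4) = 1
σ(2) = 6 → σ⁻¹(6) = 2
σ(3) = 2 → σ⁻¹(2) = 3
σ(4) = 3 → σ⁻¹(3) = 4
σ(5) = 1 → σ⁻¹(1) = 5
σ(6) = 5 → σ⁻¹(5) = 6

σ⁻¹ = [5 3 4 1 6 2]


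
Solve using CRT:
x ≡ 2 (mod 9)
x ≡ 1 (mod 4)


m₁ = 9, m₂ = 4, gcd = 1, so CRT applies. M = m₁·m₂ = 36
Let M₁ = M/m₁ = 4, M₂ = M/m₂ = 9
Find y₁ ≡ M₁⁻¹ (mod m₁): 4⁻¹ ≡ 7 (mod 9)
Find y₂ ≡ M₂⁻¹ (mod m₂): 9⁻¹ ≡ 1 (mod 4)
x = a₁·M₁·y₁ + a₂·M₂·y₂ = 2·4·7 + 1·9·1 = 65
Reduce mod 36: x ≡ 29
Check: 29 mod 9 = 2 ✓, 29 mod 4 = 1 ✓

x ≡ 29 (mod 36)


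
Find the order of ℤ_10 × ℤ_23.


|A × B| = |A| · |B|
|ℤ_10 × ℤ_23| = 10 × 23 = 230

|ℤ_10 × ℤ_23| = 230


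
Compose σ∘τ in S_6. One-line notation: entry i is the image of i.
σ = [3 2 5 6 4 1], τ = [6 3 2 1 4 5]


σ∘τ: apply τ first, then σ
1 →τ 6 →σ 1
2 →τ 3 →σ 5
3 →τ 2 →σ 2
4 →τ 1 →σ 3
5 →τ 4 →σ 6
6 →τ 5 →σ 4

σ∘τ = [1 5 2 3 6 4]


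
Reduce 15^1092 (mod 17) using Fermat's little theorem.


Fermat's little theorem: if p is prime and gcd(a,p)=1, then a^(p-1) ≡ 1 (mod p)
p = 17 is prime, gcd(15,17) = 1
Reduce exponent: 1092 mod 16 = 4
So 15^1092 ≡ 15^4 (mod 17)
15^4 mod 17 = 16

15^1092 ≡ 16 (mod 17)


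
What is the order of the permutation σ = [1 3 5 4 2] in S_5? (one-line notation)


Cycle decomposition: (2 3 5)
Cycle lengths: 3
Order = lcm(3) = 3

ord(σ) = 3


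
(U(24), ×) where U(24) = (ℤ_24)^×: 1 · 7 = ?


Operation: multiplication mod 24
1 · 7 = (a × b) mod 24 with a = 1, b = 7

1 · 7 = 7


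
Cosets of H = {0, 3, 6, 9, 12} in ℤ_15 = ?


H = {0, 3, 6, 9, 12}, |H| = 5
Number of cosets = |G|/|H| = 15/5 = 3
0 + H = {0, 3, 6, 9, 12}
1 + H = {1, 4, 7, 10, 13}
2 + H = {2, 5, 8, 11, 14}

Cosets: 0+H={0,3,6,9,12}; 1+H={1,4,7,10,13}; 2+H={2,5,8,11,14}


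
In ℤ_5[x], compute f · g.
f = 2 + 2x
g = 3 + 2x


Expand and collect like terms; reduce coefficients mod 5:
x^0: 2·3 = 6 ≡ 1 (mod 5)
x^1: 2·2 + 2·3 = 10 ≡ 0 (mod 5)
x^2: 2·2 = 4 ≡ 4 (mod 5)
Result: 1 + 4x^2

f · g = 1 + 4x^2


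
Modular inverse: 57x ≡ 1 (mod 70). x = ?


Use the extended Euclidean algorithm to write 1 = 57·s + 70·t; then s mod 70 is the inverse.
Euclidean algorithm:
  57 = 0·70 + 57
  70 = 1·57 + 13
  57 = 4·13 + 5
  13 = 2·5 + 3
  5 = 1·3 + 2
  3 = 1·2 + 1
  2 = 2·1 + 0
gcd(57,70) = 1
Back-substitution gives: 57·(-27) + 70·(22) = 1
So 57⁻¹ ≡ -27 ≡ 43 (mod 70)
Check: 57 × 43 = 2451 ≡ 1 (mod 70) ✓

57⁻¹ ≡ 43 (mod 70)


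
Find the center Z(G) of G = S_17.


Z(G) = {g ∈ G | gx = xg for all x ∈ G}
S_n is non-abelian for n ≥ 3; Z(S_17) is trivial

Z(S_17) = {e}


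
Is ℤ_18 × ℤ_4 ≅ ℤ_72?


Comparing ℤ_18 × ℤ_4 and ℤ_72:
gcd(18,4) = 2 ≠ 1. Max element order in ℤ_18×ℤ_4 is lcm(18,4) = 36 < 72, so it has no element of order 72

No, ℤ_18 × ℤ_4 ≇ ℤ_72


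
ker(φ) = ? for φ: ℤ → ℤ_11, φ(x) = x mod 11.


Kernel = preimage of identity
ker(φ) = {x ∈ ℤ : x ≡ 0 (mod 11)} = 11ℤ = {0, ±11, ±22, ...}

ker(φ) = 11ℤ


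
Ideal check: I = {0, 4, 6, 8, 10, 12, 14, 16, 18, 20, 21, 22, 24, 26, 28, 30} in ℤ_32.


Check ideal conditions for I = {0, 4, 6, 8, 10, 12, 14, 16, 18, 20, 21, 22, 24, 26, 28, 30} in ℤ_32:
(1) I is an additive subgroup? No
(2) For r ∈ ℤ_32 and a ∈ I: r·a ∈ I? No  [counterexample: r=3, a=21, r·a mod 32 = 31 ∉ I]

No, I is not an ideal of ℤ_32


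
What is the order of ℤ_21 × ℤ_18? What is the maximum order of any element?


|ℤ_21 × ℤ_18| = 21 × 18 = 378
Max element order = lcm(21,18) = 126
Cyclic? No (gcd=3)

|ℤ_21×ℤ_18| = 378, max element order = 126


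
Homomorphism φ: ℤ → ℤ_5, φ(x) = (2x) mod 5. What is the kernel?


Kernel = preimage of identity
ker(φ) = {x ∈ ℤ : 2x ≡ 0 (mod 5)}. gcd(2,5) = 1, so 2x ≡ 0 (mod 5) ⟺ x ≡ 0 (mod 5/1 = 5). Hence ker(φ) = 5ℤ

ker(φ) = 5ℤ


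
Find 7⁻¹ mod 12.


Use the extended Euclidean algorithm to write 1 = 7·s + 12·t; then s mod 12 is the inverse.
Euclidean algorithm:
  7 = 0·12 + 7
  12 = 1·7 + 5
  7 = 1·5 + 2
  5 = 2·2 + 1
  2 = 2·1 + 0
gcd(7,12) = 1
Back-substitution gives: 7·(-5) + 12·(3) = 1
So 7⁻¹ ≡ -5 ≡ 7 (mod 12)
Check: 7 × 7 = 49 ≡ 1 (mod 12) ✓

7⁻¹ ≡ 7 (mod 12)


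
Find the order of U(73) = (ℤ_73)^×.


U(n) is the group of units mod n; |U(n)| = φ(n)
|U(73)| = φ(73) = 72

|U(73) = (ℤ_73)^×| = 72


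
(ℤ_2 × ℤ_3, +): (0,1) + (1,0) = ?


Operation: componentwise addition mod (2, 3)
(0,1) + (1,0) = ((a₁+b₁) mod 2, (a₂+b₂) mod 3) with a = (0,1), b = (1,0)

(0,1) + (1,0) = (1,1)


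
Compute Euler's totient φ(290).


Factor n: 290 = 2 × 5 × 29
φ(n) = n · ∏(1 - 1/p) over distinct primes p | n
φ(290) = 290 · (1 - 1/2) · (1 - 1/5) · (1 - 1/29) = 112

φ(290) = 112


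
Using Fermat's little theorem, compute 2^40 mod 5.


Fermat's little theorem: if p is prime and gcd(a,p)=1, then a^(p-1) ≡ 1 (mod p)
p = 5 is prime, gcd(2,5) = 1
Reduce exponent: 40 mod 4 = 0
So 2^40 ≡ 2^0 (mod 5)
2^0 = 1

2^40 ≡ 1 (mod 5)


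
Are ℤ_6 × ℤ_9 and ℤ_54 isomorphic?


Comparing ℤ_6 × ℤ_9 and ℤ_54:
gcd(6,9) = 3 ≠ 1. Max element order in ℤ_6×ℤ_9 is lcm(6,9) = 18 < 54, so it has no element of order 54

No, ℤ_6 × ℤ_9 ≇ ℤ_54


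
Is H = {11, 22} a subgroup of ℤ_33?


Subgroup test for H = {11, 22} in (ℤ_33, +):
(1) 0 ∈ H? No
(2) Closure: for all a,b ∈ H, (a+b) mod 33 ∈ H? No  [counterexample: 11 + 22 = 0 ∉ H]
(3) Inverses: for all a ∈ H, -a mod 33 ∈ H? Yes

No, H is not a subgroup of ℤ_33


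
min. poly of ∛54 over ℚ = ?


∛54 satisfies x³ - 54 = 0, irreducible over ℚ (no rational root; 54 is not a perfect cube)

Minimal polynomial: x³ - 54


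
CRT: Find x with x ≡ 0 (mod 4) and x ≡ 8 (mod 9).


m₁ = 4, m₂ = 9, gcd = 1, so CRT applies. M = m₁·m₂ = 36
Let M₁ = M/m₁ = 9, M₂ = M/m₂ = 4
Find y₁ ≡ M₁⁻¹ (mod m₁): 9⁻¹ ≡ 1 (mod 4)
Find y₂ ≡ M₂⁻¹ (mod m₂): 4⁻¹ ≡ 7 (mod 9)
x = a₁·M₁·y₁ + a₂·M₂·y₂ = 0·9·1 + 8·4·7 = 224
Reduce mod 36: x ≡ 8
Check: 8 mod 4 = 0 ✓, 8 mod 9 = 8 ✓

x ≡ 8 (mod 36)


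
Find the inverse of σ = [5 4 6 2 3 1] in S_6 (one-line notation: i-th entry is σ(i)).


To find σ⁻¹, swap domain and range:
σ(1) = 5 → σ⁻¹(5) = 1
σ(2) = 4 → σ⁻¹(4) = 2
σ(3) = 6 → σ⁻¹(6) = 3
σ(4) = 2 → σ⁻¹(2) = 4
σ(5) = 3 → σ⁻¹(3) = 5
σ(6) = 1 → σ⁻¹(1) = 6

σ⁻¹ = [6 4 5 2 1 3]


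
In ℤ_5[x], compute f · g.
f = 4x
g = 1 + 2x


Expand and collect like terms; reduce coefficients mod 5:
x^0: 0·1 = 0 ≡ 0 (mod 5)
x^1: 0·2 + 4·1 = 4 ≡ 4 (mod 5)
x^2: 4·2 = 8 ≡ 3 (mod 5)
Result: 4x + 3x^2

f · g = 4x + 3x^2


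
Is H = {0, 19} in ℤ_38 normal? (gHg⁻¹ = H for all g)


H = {0, 19} in ℤ_38
ℤ_38 is abelian; every subgroup of an abelian group is normal

Yes, normal subgroup


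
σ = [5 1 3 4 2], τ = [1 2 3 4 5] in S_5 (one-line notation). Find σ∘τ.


σ∘τ: apply τ first, then σ
1 →τ 1 →σ 5
2 →τ 2 →σ 1
3 →τ 3 →σ 3
4 →τ 4 →σ 4
5 →τ 5 →σ 2

σ∘τ = [5 1 3 4 2]


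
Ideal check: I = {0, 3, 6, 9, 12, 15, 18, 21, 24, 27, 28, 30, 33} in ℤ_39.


Check ideal conditions for I = {0, 3, 6, 9, 12, 15, 18, 21, 24, 27, 28, 30, 33} in ℤ_39:
(1) I is an additive subgroup? No
(2) For r ∈ ℤ_39 and a ∈ I: r·a ∈ I? No  [counterexample: r=2, a=18, r·a mod 39 = 36 ∉ I]

No, I is not an ideal of ℤ_39


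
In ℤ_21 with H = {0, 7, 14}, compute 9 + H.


9 + H = {9 + h (mod 21) : h ∈ H}
9+0=9, 9+7=16, 9+14=2
9 + H = {2, 9, 16} = 2 + H

9 + H = {2, 9, 16}


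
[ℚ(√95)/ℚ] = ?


√95 has minimal polynomial x² - 95 (irreducible over ℚ since 95 is squarefree)

[ℚ(√95)/ℚ] = 2


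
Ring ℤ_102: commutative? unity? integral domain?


ℤ_102 is a commutative ring with unity 1; 102 = 2×51 is composite, so 2·51 ≡ 0 gives zero divisors (not an integral domain)
Commutative: Yes
Integral domain: No
Has unity: Yes

ℤ_102: Commutative=Yes, Unity=Yes


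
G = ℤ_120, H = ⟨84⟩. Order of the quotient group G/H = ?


|⟨84⟩| = n / gcd(84, 120) = 120 / 12 = 10
H is normal (ℤ_120 is abelian).
|G/H| = |G| / |H| = 120 / 10 = 12

|G/H| = 12


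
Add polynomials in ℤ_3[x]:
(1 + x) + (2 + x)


Add coefficients mod 3:
x^0: 1 + 2 = 0 (mod 3)
x^1: 1 + 1 = 2 (mod 3)
Result: 2x

f + g = 2x


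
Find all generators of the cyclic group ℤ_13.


g generates ℤ_n iff gcd(g,n) = 1
Checking each g ∈ {1,...,12}:
gcd(1,13) = 1
gcd(2,13) = 1
gcd(3,13) = 1
gcd(4,13) = 1
gcd(5,13) = 1
gcd(6,13) = 1
gcd(7,13) = 1
gcd(8,13) = 1
gcd(9,13) = 1
gcd(10,13) = 1
gcd(11,13) = 1
gcd(12,13) = 1
Generators: {1, 2, 3, 4, 5, 6, 7, 8, 9, 10, 11, 12}
Number of generators = φ(13) = 12

Generators of ℤ_13 = {1, 2, 3, 4, 5, 6, 7, 8, 9, 10, 11, 12}


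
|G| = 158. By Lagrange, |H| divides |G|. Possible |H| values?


Lagrange's theorem: |H| divides |G|
|G| = 158
Divisors of 158: 1, 2, 79, 158

Possible subgroup orders: {1, 2, 79, 158}


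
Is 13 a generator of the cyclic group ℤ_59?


g generates ℤ_n iff gcd(g, n) = 1
gcd(13, 59) = 1
Since gcd = 1, 13 is a generator.

Yes, 13 generates ℤ_59


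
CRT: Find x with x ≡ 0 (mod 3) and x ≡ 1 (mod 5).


m₁ = 3, m₂ = 5, gcd = 1, so CRT applies. M = m₁·m₂ = 15
Let M₁ = M/m₁ = 5, M₂ = M/m₂ = 3
Find y₁ ≡ M₁⁻¹ (mod m₁): 5⁻¹ ≡ 2 (mod 3)
Find y₂ ≡ M₂⁻¹ (mod m₂): 3⁻¹ ≡ 2 (mod 5)
x = a₁·M₁·y₁ + a₂·M₂·y₂ = 0·5·2 + 1·3·2 = 6
Reduce mod 15: x ≡ 6
Check: 6 mod 3 = 0 ✓, 6 mod 5 = 1 ✓

x ≡ 6 (mod 15)


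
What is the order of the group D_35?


|D_n| = 2n (n rotations and n reflections)
|D_35| = 2×35 = 70

|D_35| = 70


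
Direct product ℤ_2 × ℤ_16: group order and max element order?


|ℤ_2 × ℤ_16| = 2 × 16 = 32
Max element order = lcm(2,16) = 16
Cyclic? No (gcd=2)

|ℤ_2×ℤ_16| = 32, max element order = 16


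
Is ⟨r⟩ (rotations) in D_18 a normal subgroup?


H = ⟨r⟩ (rotations) in D_18
The rotation subgroup ⟨r⟩ has index 2 in D_18, so it is normal

Yes, normal subgroup


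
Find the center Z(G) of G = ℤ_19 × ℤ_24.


Z(G) = {g ∈ G | gx = xg for all x ∈ G}
Direct product of abelian groups is abelian, so Z(G) = G

Z(ℤ_19 × ℤ_24) = ℤ_19 × ℤ_24


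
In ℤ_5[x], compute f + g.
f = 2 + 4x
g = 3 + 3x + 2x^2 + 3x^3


Add coefficients mod 5:
x^0: 2 + 3 = 0 (mod 5)
x^1: 4 + 3 = 2 (mod 5)
x^2: 0 + 2 = 2 (mod 5)
x^3: 0 + 3 = 3 (mod 5)
Result: 2x + 2x^2 + 3x^3

f + g = 2x + 2x^2 + 3x^3


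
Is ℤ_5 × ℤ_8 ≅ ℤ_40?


Comparing ℤ_5 × ℤ_8 and ℤ_40:
gcd(5,8) = 1, so ℤ_5 × ℤ_8 ≅ ℤ_40 (CRT)

Yes, ℤ_5 × ℤ_8 ≅ ℤ_40


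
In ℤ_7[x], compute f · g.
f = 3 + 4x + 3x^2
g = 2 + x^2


Expand and collect like terms; reduce coefficients mod 7:
x^0: 3·2 = 6 ≡ 6 (mod 7)
x^1: 3·0 + 4·2 = 8 ≡ 1 (mod 7)
x^2: 3·1 + 4·0 + 3·2 = 9 ≡ 2 (mod 7)
x^3: 4·1 + 3·0 = 4 ≡ 4 (mod 7)
x^4: 3·1 = 3 ≡ 3 (mod 7)
Result: 6 + x + 2x^2 + 4x^3 + 3x^4

f · g = 6 + x + 2x^2 + 4x^3 + 3x^4


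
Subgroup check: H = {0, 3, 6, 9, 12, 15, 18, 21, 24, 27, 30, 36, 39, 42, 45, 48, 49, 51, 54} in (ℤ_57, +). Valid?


Subgroup test for H = {0, 3, 6, 9, 12, 15, 18, 21, 24, 27, 30, 36, 39, 42, 45, 48, 49, 51, 54} in (ℤ_57, +):
(1) 0 ∈ H? Yes
(2) Closure: for all a,b ∈ H, (a+b) mod 57 ∈ H? No  [counterexample: 3 + 30 = 33 ∉ H]
(3) Inverses: for all a ∈ H, -a mod 57 ∈ H? No

No, H is not a subgroup of ℤ_57


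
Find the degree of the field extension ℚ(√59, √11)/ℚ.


[ℚ(√59,√11):ℚ] = [ℚ(√59,√11):ℚ(√59)]·[ℚ(√59):ℚ] = 2·2 = 4

[ℚ(√59, √11)/ℚ] = 4
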